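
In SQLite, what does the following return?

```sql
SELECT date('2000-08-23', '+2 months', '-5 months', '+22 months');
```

2002-03-23

Adding +2 months to 2000-08-23 gives 2000-10-23.
Adding -5 months to 2000-10-23 gives 2000-05-23.
Adding +22 months to 2000-05-23 gives 2002-03-23.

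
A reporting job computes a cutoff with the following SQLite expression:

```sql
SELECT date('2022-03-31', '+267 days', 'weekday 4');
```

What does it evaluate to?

Applying '+267 days' to 2022-03-31: counting 267 days forward gives 2022-12-23.
`weekday 4` advances to the next Thursday; 2022-12-23 is a Friday, so it moves forward to 2022-12-29.

2022-12-29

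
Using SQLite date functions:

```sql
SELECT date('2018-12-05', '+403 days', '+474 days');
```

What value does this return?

2021-04-30

Applying '+403 days' to 2018-12-05: counting 403 days forward gives 2020-01-12.
Applying '+474 days' to 2020-01-12: counting 474 days forward gives 2021-04-30.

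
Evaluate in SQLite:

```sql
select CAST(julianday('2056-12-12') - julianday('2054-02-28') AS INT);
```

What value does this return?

1018

0 days remain in February 2054 after the 28th (28 − 28).
Full months from March 2054 through November 2056 contribute their day counts.
Then 12 days into December 2056.
Total: 0 + 31 + 30 + 31 + 30 + 31 + 31 + 30 + 31 + 30 + 31 + 31 + 28 + 31 + 30 + 31 + 30 + 31 + 31 + 30 + 31 + 30 + 31 + 31 + 29 + 31 + 30 + 31 + 30 + 31 + 31 + 30 + 31 + 30 + 12 = 1018.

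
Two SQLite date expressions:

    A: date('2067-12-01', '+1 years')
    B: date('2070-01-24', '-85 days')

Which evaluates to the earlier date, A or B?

A

A = 2068-12-01.
B = 2069-10-31.
A is earlier.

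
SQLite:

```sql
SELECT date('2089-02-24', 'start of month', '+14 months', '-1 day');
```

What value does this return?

`start of month` rewinds 2089-02-24 to 2089-02-01.
Adding +14 months to 2089-02-01 gives 2090-04-01.
Going back 1 day from 2090-04-01 reaches 2090-03-31 (last day of March, 31 days).

2090-03-31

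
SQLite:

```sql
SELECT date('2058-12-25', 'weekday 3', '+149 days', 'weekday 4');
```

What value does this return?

`weekday 3` advances to the next Wednesday; 2058-12-25 is already a Wednesday, so it stays at 2058-12-25.
Applying '+149 days' to 2058-12-25: counting 149 days forward gives 2059-05-23.
`weekday 4` advances to the next Thursday; 2059-05-23 is a Friday, so it moves forward to 2059-05-29.

2059-05-29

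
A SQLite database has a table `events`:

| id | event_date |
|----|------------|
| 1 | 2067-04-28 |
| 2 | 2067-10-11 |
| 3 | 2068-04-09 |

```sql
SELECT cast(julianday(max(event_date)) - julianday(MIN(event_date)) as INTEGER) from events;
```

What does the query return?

MIN = 2067-04-28, MAX = 2068-04-09.
2 days remain in April 2067 after the 28th (30 − 28).
Full months from May 2067 through March 2068 contribute their day counts.
Then 9 days into April 2068.
Total: 2 + 31 + 30 + 31 + 31 + 30 + 31 + 30 + 31 + 31 + 29 + 31 + 9 = 347.

347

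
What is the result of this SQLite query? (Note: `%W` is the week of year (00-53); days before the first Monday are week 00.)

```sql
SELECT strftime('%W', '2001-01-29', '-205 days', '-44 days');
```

21

First apply '-205 days', '-44 days': 2001-01-29 → 2000-05-25.
2000-05-25 is a Thursday. SQLite's %W counts Mondays since the year started; the result is 21.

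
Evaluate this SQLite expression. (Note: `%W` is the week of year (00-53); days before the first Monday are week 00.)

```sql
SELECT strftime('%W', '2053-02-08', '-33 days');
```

First apply '-33 days': 2053-02-08 → 2053-01-06.
2053-01-06 is a Monday. SQLite's %W counts Mondays since the year started; the result is 01.

01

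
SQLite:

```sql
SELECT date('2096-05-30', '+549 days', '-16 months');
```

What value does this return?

Applying '+549 days' to 2096-05-30: counting 549 days forward gives 2097-11-30.
Adding -16 months to 2097-11-30 gives 2096-07-30.

2096-07-30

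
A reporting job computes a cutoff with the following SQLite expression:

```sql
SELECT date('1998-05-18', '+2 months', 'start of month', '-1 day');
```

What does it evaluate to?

Adding +2 months to 1998-05-18 gives 1998-07-18.
`start of month` rewinds 1998-07-18 to 1998-07-01.
Going back 1 day from 1998-07-01 reaches 1998-06-30 (last day of June, 30 days).

1998-06-30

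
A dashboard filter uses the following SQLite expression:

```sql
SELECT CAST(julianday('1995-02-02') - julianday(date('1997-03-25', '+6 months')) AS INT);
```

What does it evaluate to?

-966

Adding +6 months to 1997-03-25 gives 1997-09-25.
26 days remain in February 1995 after the 2nd (28 − 2).
Full months from March 1995 through August 1997 contribute their day counts.
Then 25 days into September 1997.
Total: 26 + 31 + 30 + 31 + 30 + 31 + 31 + 30 + 31 + 30 + 31 + 31 + 29 + 31 + 30 + 31 + 30 + 31 + 31 + 30 + 31 + 30 + 31 + 31 + 28 + 31 + 30 + 31 + 30 + 31 + 31 + 25 = 966.
The subtraction is earlier − later, so the result is −966 → -966.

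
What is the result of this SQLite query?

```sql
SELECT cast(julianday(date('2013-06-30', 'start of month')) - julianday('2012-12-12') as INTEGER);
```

`start of month` rewinds 2013-06-30 to 2013-06-01.
19 days remain in December 2012 after the 12th (31 − 12).
January 2013: 31 days.
February 2013: 28 days.
March 2013: 31 days.
April 2013: 30 days.
May 2013: 31 days.
Then 1 day into June 2013.
Total: 19 + 31 + 28 + 31 + 30 + 31 + 1 = 171.

171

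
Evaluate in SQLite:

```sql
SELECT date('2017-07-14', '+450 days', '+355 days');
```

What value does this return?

2019-09-27

Applying '+450 days' to 2017-07-14: counting 450 days forward gives 2018-10-07.
Applying '+355 days' to 2018-10-07: counting 355 days forward gives 2019-09-27.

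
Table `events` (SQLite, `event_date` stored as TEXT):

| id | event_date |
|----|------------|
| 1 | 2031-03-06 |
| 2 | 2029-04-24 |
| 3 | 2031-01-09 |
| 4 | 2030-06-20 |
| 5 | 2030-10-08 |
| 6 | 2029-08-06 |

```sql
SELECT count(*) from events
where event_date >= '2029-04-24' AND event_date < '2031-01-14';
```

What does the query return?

5

Rows in [2029-04-24, 2031-01-14): 2029-04-24, 2031-01-09, 2030-06-20, 2030-10-08, 2029-08-06 → 5 rows.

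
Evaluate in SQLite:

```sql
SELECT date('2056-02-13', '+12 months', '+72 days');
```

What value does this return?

2057-04-26

Adding +12 months to 2056-02-13 gives 2057-02-13.
Applying '+72 days' to 2057-02-13: counting 72 days forward gives 2057-04-26.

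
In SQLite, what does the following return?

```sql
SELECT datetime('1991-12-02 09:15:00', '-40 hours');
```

1991-11-30 17:15:00

-40 hours from 1991-12-02 09:15:00 is 1991-11-30 17:15:00 (crosses midnight).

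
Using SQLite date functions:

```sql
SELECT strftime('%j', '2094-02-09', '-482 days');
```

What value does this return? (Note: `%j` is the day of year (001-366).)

First apply '-482 days': 2094-02-09 → 2092-10-15.
Day-of-year for 2092-10-15: days since 2092-01-01 inclusive = 289, zero-padded to 289.

289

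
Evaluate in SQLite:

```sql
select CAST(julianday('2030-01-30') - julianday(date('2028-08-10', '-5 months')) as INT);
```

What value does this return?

Adding -5 months to 2028-08-10 gives 2028-03-10.
21 days remain in March 2028 after the 10th (31 − 10).
Full months from April 2028 through December 2029 contribute their day counts.
Then 30 days into January 2030.
Total: 21 + 30 + 31 + 30 + 31 + 31 + 30 + 31 + 30 + 31 + 31 + 28 + 31 + 30 + 31 + 30 + 31 + 31 + 30 + 31 + 30 + 31 + 30 = 691.

691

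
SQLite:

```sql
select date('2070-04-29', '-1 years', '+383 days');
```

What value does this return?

Adding -1 year to 2070-04-29 gives 2069-04-29.
Applying '+383 days' to 2069-04-29: counting 383 days forward gives 2070-05-17.

2070-05-17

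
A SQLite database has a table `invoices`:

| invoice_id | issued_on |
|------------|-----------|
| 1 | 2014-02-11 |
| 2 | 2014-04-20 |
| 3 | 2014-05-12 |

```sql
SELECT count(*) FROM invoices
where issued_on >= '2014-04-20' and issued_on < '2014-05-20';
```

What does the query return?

Rows in [2014-04-20, 2014-05-20): 2014-04-20, 2014-05-12 → 2 rows.

2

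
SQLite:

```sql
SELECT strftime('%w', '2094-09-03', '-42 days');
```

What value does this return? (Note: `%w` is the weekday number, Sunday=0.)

First apply '-42 days': 2094-09-03 → 2094-07-23.
2094-07-23 is a Friday; with Sunday=0 that is 5.

5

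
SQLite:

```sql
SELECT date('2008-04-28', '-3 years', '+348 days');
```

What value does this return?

Adding -3 years to 2008-04-28 gives 2005-04-28.
Applying '+348 days' to 2005-04-28: counting 348 days forward gives 2006-04-11.

2006-04-11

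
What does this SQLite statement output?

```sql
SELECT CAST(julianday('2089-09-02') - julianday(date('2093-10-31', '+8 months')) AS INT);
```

Adding +8 months to 2093-10-31 targets 2094-06-31. June 2094 has only 30 days, so SQLite normalizes the 1-day overflow forward to 2094-07-01.
28 days remain in September 2089 after the 2nd (30 − 2).
Full months from October 2089 through June 2094 contribute their day counts.
Then 1 day into July 2094.
Total: 28 + 31 + 30 + 31 + 31 + 28 + 31 + 30 + 31 + 30 + 31 + 31 + 30 + 31 + 30 + 31 + 31 + 28 + 31 + 30 + 31 + 30 + 31 + 31 + 30 + 31 + 30 + 31 + 31 + 29 + 31 + 30 + 31 + 30 + 31 + 31 + 30 + 31 + 30 + 31 + 31 + 28 + 31 + 30 + 31 + 30 + 31 + 31 + 30 + 31 + 30 + 31 + 31 + 28 + 31 + 30 + 31 + 30 + 1 = 1763.
The subtraction is earlier − later, so the result is −1763 → -1763.

-1763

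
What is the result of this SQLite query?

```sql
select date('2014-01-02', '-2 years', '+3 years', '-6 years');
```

Adding -2 years to 2014-01-02 gives 2012-01-02.
Adding +3 years to 2012-01-02 gives 2015-01-02.
Adding -6 years to 2015-01-02 gives 2009-01-02.

2009-01-02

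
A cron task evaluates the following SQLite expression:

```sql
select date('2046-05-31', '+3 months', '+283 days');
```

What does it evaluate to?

2047-06-10

Adding +3 months to 2046-05-31 gives 2046-08-31.
Applying '+283 days' to 2046-08-31: counting 283 days forward gives 2047-06-10.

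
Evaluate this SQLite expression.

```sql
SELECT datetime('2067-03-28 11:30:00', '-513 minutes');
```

2067-03-28 02:57:00

513 minutes = 8h 33m; -513 minutes from 2067-03-28 11:30:00 is 2067-03-28 02:57:00.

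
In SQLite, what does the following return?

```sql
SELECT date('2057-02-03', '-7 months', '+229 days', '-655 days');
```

Adding -7 months to 2057-02-03 gives 2056-07-03.
Applying '+229 days' to 2056-07-03: counting 229 days forward gives 2057-02-17.
Applying '-655 days' to 2057-02-17: counting 655 days back gives 2055-05-04.

2055-05-04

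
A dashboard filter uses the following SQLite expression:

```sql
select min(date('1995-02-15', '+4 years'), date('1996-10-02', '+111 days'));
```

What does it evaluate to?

1997-01-21

date('1995-02-15', '+4 years') → 1999-02-15.
date('1996-10-02', '+111 days') → 1997-01-21.
Earlier of the two is 1997-01-21.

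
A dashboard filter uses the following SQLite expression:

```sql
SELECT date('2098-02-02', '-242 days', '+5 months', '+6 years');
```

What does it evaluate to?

Applying '-242 days' to 2098-02-02: counting 242 days back gives 2097-06-05.
Adding +5 months to 2097-06-05 gives 2097-11-05.
Adding +6 years to 2097-11-05 gives 2103-11-05.

2103-11-05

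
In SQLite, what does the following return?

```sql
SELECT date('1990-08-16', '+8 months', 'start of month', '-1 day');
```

Adding +8 months to 1990-08-16 gives 1991-04-16.
`start of month` rewinds 1991-04-16 to 1991-04-01.
Going back 1 day from 1991-04-01 reaches 1991-03-31 (last day of March, 31 days).

1991-03-31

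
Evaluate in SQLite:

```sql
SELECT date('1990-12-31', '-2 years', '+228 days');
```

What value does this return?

1989-08-16

Adding -2 years to 1990-12-31 gives 1988-12-31.
Applying '+228 days' to 1988-12-31: counting 228 days forward gives 1989-08-16.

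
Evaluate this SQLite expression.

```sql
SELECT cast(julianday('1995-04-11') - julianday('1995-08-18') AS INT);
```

19 days remain in April 1995 after the 11th (30 − 11).
May 1995: 31 days.
June 1995: 30 days.
July 1995: 31 days.
Then 18 days into August 1995.
Total: 19 + 31 + 30 + 31 + 18 = 129.
The subtraction is earlier − later, so the result is −129 → -129.

-129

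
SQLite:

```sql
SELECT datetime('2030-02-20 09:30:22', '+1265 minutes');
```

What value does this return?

2030-02-21 06:35:22

1265 minutes = 21h 5m; +1265 minutes from 2030-02-20 09:30:22 is 2030-02-21 06:35:22 (crosses midnight).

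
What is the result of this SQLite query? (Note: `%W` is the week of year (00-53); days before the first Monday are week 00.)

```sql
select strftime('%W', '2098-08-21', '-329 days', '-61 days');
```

First apply '-329 days', '-61 days': 2098-08-21 → 2097-07-27.
2097-07-27 is a Saturday. SQLite's %W counts Mondays since the year started; the result is 29.

29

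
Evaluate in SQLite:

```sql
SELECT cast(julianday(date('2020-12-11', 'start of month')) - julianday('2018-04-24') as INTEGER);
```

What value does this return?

952

`start of month` rewinds 2020-12-11 to 2020-12-01.
6 days remain in April 2018 after the 24th (30 − 24).
Full months from May 2018 through November 2020 contribute their day counts.
Then 1 day into December 2020.
Total: 6 + 31 + 30 + 31 + 31 + 30 + 31 + 30 + 31 + 31 + 28 + 31 + 30 + 31 + 30 + 31 + 31 + 30 + 31 + 30 + 31 + 31 + 29 + 31 + 30 + 31 + 30 + 31 + 31 + 30 + 31 + 30 + 1 = 952.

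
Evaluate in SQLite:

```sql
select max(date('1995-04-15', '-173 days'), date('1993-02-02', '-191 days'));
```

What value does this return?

date('1995-04-15', '-173 days') → 1994-10-24.
date('1993-02-02', '-191 days') → 1992-07-26.
Later of the two is 1994-10-24.

1994-10-24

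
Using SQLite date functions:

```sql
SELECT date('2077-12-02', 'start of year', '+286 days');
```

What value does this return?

2077-10-14

`start of year` rewinds 2077-12-02 to 2077-01-01.
Applying '+286 days' to 2077-01-01: counting 286 days forward gives 2077-10-14.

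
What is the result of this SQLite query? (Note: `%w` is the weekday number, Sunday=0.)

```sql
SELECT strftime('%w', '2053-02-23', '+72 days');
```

2

First apply '+72 days': 2053-02-23 → 2053-05-06.
2053-05-06 is a Tuesday; with Sunday=0 that is 2.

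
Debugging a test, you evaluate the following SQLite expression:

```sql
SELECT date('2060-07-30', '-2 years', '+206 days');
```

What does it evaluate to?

Adding -2 years to 2060-07-30 gives 2058-07-30.
Applying '+206 days' to 2058-07-30: counting 206 days forward gives 2059-02-21.

2059-02-21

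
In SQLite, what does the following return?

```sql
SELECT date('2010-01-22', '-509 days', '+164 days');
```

2009-02-11

Applying '-509 days' to 2010-01-22: counting 509 days back gives 2008-08-31.
Applying '+164 days' to 2008-08-31: counting 164 days forward gives 2009-02-11.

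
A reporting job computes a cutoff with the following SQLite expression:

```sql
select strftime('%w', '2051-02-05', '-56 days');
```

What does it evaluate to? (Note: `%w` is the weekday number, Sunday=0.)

0

First apply '-56 days': 2051-02-05 → 2050-12-11.
2050-12-11 is a Sunday; with Sunday=0 that is 0.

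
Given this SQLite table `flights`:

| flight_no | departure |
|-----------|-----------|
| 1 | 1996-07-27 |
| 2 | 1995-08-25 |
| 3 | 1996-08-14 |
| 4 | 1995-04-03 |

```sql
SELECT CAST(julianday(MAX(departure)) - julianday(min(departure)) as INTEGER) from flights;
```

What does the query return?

MIN = 1995-04-03, MAX = 1996-08-14.
27 days remain in April 1995 after the 3rd (30 − 3).
Full months from May 1995 through July 1996 contribute their day counts.
Then 14 days into August 1996.
Total: 27 + 31 + 30 + 31 + 31 + 30 + 31 + 30 + 31 + 31 + 29 + 31 + 30 + 31 + 30 + 31 + 14 = 499.

499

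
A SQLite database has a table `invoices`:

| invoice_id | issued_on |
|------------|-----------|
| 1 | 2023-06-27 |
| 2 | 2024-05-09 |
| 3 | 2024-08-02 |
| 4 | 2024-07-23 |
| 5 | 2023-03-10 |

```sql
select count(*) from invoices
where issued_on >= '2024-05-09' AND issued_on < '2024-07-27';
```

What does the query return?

2

Rows in [2024-05-09, 2024-07-27): 2024-05-09, 2024-07-23 → 2 rows.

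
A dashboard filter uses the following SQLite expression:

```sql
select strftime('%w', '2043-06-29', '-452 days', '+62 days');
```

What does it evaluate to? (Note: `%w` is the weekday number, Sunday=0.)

First apply '-452 days', '+62 days': 2043-06-29 → 2042-06-04.
2042-06-04 is a Wednesday; with Sunday=0 that is 3.

3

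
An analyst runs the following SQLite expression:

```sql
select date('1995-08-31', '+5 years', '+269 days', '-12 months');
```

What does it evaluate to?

Adding +5 years to 1995-08-31 gives 2000-08-31.
Applying '+269 days' to 2000-08-31: counting 269 days forward gives 2001-05-27.
Adding -12 months to 2001-05-27 gives 2000-05-27.

2000-05-27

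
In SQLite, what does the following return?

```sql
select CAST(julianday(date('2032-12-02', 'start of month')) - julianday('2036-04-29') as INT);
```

-1245

`start of month` rewinds 2032-12-02 to 2032-12-01.
30 days remain in December 2032 after the 1st (31 − 1).
Full months from January 2033 through March 2036 contribute their day counts.
Then 29 days into April 2036.
Total: 30 + 31 + 28 + 31 + 30 + 31 + 30 + 31 + 31 + 30 + 31 + 30 + 31 + 31 + 28 + 31 + 30 + 31 + 30 + 31 + 31 + 30 + 31 + 30 + 31 + 31 + 28 + 31 + 30 + 31 + 30 + 31 + 31 + 30 + 31 + 30 + 31 + 31 + 29 + 31 + 29 = 1245.
The subtraction is earlier − later, so the result is −1245 → -1245.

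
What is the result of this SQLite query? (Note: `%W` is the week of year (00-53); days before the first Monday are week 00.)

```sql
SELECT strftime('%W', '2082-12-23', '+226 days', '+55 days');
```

39

First apply '+226 days', '+55 days': 2082-12-23 → 2083-09-30.
2083-09-30 is a Thursday. SQLite's %W counts Mondays since the year started; the result is 39.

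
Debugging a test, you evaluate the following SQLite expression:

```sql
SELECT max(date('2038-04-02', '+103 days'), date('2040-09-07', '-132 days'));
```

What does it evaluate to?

2040-04-28

date('2038-04-02', '+103 days') → 2038-07-14.
date('2040-09-07', '-132 days') → 2040-04-28.
Later of the two is 2040-04-28.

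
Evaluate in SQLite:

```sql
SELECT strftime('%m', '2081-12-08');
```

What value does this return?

`%m` extracts the 2-digit month (01-12): 12.

12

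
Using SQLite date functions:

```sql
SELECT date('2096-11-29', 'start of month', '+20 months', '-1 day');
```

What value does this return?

`start of month` rewinds 2096-11-29 to 2096-11-01.
Adding +20 months to 2096-11-01 gives 2098-07-01.
Going back 1 day from 2098-07-01 reaches 2098-06-30 (last day of June, 30 days).

2098-06-30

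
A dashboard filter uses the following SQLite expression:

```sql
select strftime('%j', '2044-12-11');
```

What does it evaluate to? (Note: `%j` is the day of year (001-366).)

346

Day-of-year for 2044-12-11: days since 2044-01-01 inclusive = 346, zero-padded to 346.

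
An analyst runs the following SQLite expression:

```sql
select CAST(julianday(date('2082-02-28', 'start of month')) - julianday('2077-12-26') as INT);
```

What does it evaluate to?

`start of month` rewinds 2082-02-28 to 2082-02-01.
5 days remain in December 2077 after the 26th (31 − 26).
Full months from January 2078 through January 2082 contribute their day counts.
Then 1 day into February 2082.
Total: 5 + 31 + 28 + 31 + 30 + 31 + 30 + 31 + 31 + 30 + 31 + 30 + 31 + 31 + 28 + 31 + 30 + 31 + 30 + 31 + 31 + 30 + 31 + 30 + 31 + 31 + 29 + 31 + 30 + 31 + 30 + 31 + 31 + 30 + 31 + 30 + 31 + 31 + 28 + 31 + 30 + 31 + 30 + 31 + 31 + 30 + 31 + 30 + 31 + 31 + 1 = 1498.

1498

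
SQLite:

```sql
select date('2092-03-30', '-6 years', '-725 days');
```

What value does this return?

2084-04-04

Adding -6 years to 2092-03-30 gives 2086-03-30.
Applying '-725 days' to 2086-03-30: counting 725 days back gives 2084-04-04.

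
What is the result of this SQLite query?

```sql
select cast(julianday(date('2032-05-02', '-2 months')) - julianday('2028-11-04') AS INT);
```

1214

Adding -2 months to 2032-05-02 gives 2032-03-02.
26 days remain in November 2028 after the 4th (30 − 4).
Full months from December 2028 through February 2032 contribute their day counts.
Then 2 days into March 2032.
Total: 26 + 31 + 31 + 28 + 31 + 30 + 31 + 30 + 31 + 31 + 30 + 31 + 30 + 31 + 31 + 28 + 31 + 30 + 31 + 30 + 31 + 31 + 30 + 31 + 30 + 31 + 31 + 28 + 31 + 30 + 31 + 30 + 31 + 31 + 30 + 31 + 30 + 31 + 31 + 29 + 2 = 1214.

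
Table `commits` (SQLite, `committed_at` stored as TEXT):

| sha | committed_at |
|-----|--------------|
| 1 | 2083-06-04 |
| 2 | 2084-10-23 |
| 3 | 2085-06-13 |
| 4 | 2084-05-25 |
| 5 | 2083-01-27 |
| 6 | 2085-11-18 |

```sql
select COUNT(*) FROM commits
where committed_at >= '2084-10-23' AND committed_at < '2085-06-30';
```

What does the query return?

2

Rows in [2084-10-23, 2085-06-30): 2084-10-23, 2085-06-13 → 2 rows.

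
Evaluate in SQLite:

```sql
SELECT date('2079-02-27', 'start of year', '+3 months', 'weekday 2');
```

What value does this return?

`start of year` rewinds 2079-02-27 to 2079-01-01.
Adding +3 months to 2079-01-01 gives 2079-04-01.
`weekday 2` advances to the next Tuesday; 2079-04-01 is a Saturday, so it moves forward to 2079-04-04.

2079-04-04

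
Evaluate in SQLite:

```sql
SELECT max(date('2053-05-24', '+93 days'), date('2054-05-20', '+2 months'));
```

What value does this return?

2054-07-20

date('2053-05-24', '+93 days') → 2053-08-25.
date('2054-05-20', '+2 months') → 2054-07-20.
Later of the two is 2054-07-20.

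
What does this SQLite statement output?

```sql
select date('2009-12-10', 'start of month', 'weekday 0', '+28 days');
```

2010-01-03

`start of month` rewinds 2009-12-10 to 2009-12-01.
`weekday 0` advances to the next Sunday; 2009-12-01 is a Tuesday, so it moves forward to 2009-12-06.
December 2009 has 31 days; 25 remain after the 6th, so 26 days reach 2010-01-01.
Advancing 2 more days within January lands on 2010-01-03.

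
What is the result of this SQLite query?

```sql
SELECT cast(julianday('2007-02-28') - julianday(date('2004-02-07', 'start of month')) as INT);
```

`start of month` rewinds 2004-02-07 to 2004-02-01.
28 days remain in February 2004 after the 1st (29 − 1).
Full months from March 2004 through January 2007 contribute their day counts.
Then 28 days into February 2007.
Total: 28 + 31 + 30 + 31 + 30 + 31 + 31 + 30 + 31 + 30 + 31 + 31 + 28 + 31 + 30 + 31 + 30 + 31 + 31 + 30 + 31 + 30 + 31 + 31 + 28 + 31 + 30 + 31 + 30 + 31 + 31 + 30 + 31 + 30 + 31 + 31 + 28 = 1123.

1123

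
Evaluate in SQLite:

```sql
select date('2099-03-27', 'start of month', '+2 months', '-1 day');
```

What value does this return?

`start of month` rewinds 2099-03-27 to 2099-03-01.
Adding +2 months to 2099-03-01 gives 2099-05-01.
Going back 1 day from 2099-05-01 reaches 2099-04-30 (last day of April, 30 days).

2099-04-30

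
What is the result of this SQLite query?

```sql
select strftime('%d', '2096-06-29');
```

29

`%d` extracts the 2-digit day of month: 29.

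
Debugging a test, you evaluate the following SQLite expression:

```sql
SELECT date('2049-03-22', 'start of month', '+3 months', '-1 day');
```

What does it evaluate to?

`start of month` rewinds 2049-03-22 to 2049-03-01.
Adding +3 months to 2049-03-01 gives 2049-06-01.
Going back 1 day from 2049-06-01 reaches 2049-05-31 (last day of May, 31 days).

2049-05-31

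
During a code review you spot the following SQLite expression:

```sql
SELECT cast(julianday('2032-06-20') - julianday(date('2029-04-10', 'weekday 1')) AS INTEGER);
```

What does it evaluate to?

1161

`weekday 1` advances to the next Monday; 2029-04-10 is a Tuesday, so it moves forward to 2029-04-16.
14 days remain in April 2029 after the 16th (30 − 16).
Full months from May 2029 through May 2032 contribute their day counts.
Then 20 days into June 2032.
Total: 14 + 31 + 30 + 31 + 31 + 30 + 31 + 30 + 31 + 31 + 28 + 31 + 30 + 31 + 30 + 31 + 31 + 30 + 31 + 30 + 31 + 31 + 28 + 31 + 30 + 31 + 30 + 31 + 31 + 30 + 31 + 30 + 31 + 31 + 29 + 31 + 30 + 31 + 20 = 1161.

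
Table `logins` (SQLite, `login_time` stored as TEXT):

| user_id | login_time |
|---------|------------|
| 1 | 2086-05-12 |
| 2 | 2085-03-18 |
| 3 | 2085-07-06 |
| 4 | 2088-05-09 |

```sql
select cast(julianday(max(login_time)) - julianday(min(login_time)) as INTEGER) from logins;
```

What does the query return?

MIN = 2085-03-18, MAX = 2088-05-09.
13 days remain in March 2085 after the 18th (31 − 18).
Full months from April 2085 through April 2088 contribute their day counts.
Then 9 days into May 2088.
Total: 13 + 30 + 31 + 30 + 31 + 31 + 30 + 31 + 30 + 31 + 31 + 28 + 31 + 30 + 31 + 30 + 31 + 31 + 30 + 31 + 30 + 31 + 31 + 28 + 31 + 30 + 31 + 30 + 31 + 31 + 30 + 31 + 30 + 31 + 31 + 29 + 31 + 30 + 9 = 1148.

1148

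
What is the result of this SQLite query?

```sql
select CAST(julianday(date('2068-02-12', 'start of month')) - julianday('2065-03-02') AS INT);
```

`start of month` rewinds 2068-02-12 to 2068-02-01.
29 days remain in March 2065 after the 2nd (31 − 2).
Full months from April 2065 through January 2068 contribute their day counts.
Then 1 day into February 2068.
Total: 29 + 30 + 31 + 30 + 31 + 31 + 30 + 31 + 30 + 31 + 31 + 28 + 31 + 30 + 31 + 30 + 31 + 31 + 30 + 31 + 30 + 31 + 31 + 28 + 31 + 30 + 31 + 30 + 31 + 31 + 30 + 31 + 30 + 31 + 31 + 1 = 1066.

1066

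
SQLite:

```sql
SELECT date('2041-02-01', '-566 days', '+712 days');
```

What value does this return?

2041-06-27

Applying '-566 days' to 2041-02-01: counting 566 days back gives 2039-07-16.
Applying '+712 days' to 2039-07-16: counting 712 days forward gives 2041-06-27.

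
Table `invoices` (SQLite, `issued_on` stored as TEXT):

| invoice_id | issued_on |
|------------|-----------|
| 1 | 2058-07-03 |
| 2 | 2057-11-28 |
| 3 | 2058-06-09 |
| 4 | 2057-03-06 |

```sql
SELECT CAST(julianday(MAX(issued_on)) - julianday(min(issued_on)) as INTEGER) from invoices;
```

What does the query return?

484

MIN = 2057-03-06, MAX = 2058-07-03.
25 days remain in March 2057 after the 6th (31 − 6).
Full months from April 2057 through June 2058 contribute their day counts.
Then 3 days into July 2058.
Total: 25 + 30 + 31 + 30 + 31 + 31 + 30 + 31 + 30 + 31 + 31 + 28 + 31 + 30 + 31 + 30 + 3 = 484.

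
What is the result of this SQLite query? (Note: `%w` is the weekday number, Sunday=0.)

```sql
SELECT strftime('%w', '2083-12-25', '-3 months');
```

First apply '-3 months': 2083-12-25 → 2083-09-25.
2083-09-25 is a Saturday; with Sunday=0 that is 6.

6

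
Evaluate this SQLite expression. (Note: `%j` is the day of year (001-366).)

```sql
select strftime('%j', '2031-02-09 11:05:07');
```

Day-of-year for 2031-02-09: days since 2031-01-01 inclusive = 40, zero-padded to 040.

040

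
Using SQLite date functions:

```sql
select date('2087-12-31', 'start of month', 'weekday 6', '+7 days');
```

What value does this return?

`start of month` rewinds 2087-12-31 to 2087-12-01.
`weekday 6` advances to the next Saturday; 2087-12-01 is a Monday, so it moves forward to 2087-12-06.
Advancing 7 more days within December lands on 2087-12-13.

2087-12-13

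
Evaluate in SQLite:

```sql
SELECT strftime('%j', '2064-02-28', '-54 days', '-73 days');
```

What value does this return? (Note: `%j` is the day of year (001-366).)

First apply '-54 days', '-73 days': 2064-02-28 → 2063-10-24.
Day-of-year for 2063-10-24: days since 2063-01-01 inclusive = 297, zero-padded to 297.

297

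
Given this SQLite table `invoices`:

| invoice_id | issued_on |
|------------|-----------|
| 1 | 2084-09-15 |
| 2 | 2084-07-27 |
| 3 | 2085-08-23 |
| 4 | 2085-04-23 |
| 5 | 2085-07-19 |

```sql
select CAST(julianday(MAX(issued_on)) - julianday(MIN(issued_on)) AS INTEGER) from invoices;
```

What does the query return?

MIN = 2084-07-27, MAX = 2085-08-23.
4 days remain in July 2084 after the 27th (31 − 27).
Full months from August 2084 through July 2085 contribute their day counts.
Then 23 days into August 2085.
Total: 4 + 31 + 30 + 31 + 30 + 31 + 31 + 28 + 31 + 30 + 31 + 30 + 31 + 23 = 392.

392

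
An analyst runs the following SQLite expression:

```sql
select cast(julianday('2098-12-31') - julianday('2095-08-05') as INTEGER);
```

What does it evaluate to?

1244

26 days remain in August 2095 after the 5th (31 − 5).
Full months from September 2095 through November 2098 contribute their day counts.
Then 31 days into December 2098.
Total: 26 + 30 + 31 + 30 + 31 + 31 + 29 + 31 + 30 + 31 + 30 + 31 + 31 + 30 + 31 + 30 + 31 + 31 + 28 + 31 + 30 + 31 + 30 + 31 + 31 + 30 + 31 + 30 + 31 + 31 + 28 + 31 + 30 + 31 + 30 + 31 + 31 + 30 + 31 + 30 + 31 = 1244.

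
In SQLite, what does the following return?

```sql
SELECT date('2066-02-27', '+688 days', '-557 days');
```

2066-07-08

Applying '+688 days' to 2066-02-27: counting 688 days forward gives 2068-01-16.
Applying '-557 days' to 2068-01-16: counting 557 days back gives 2066-07-08.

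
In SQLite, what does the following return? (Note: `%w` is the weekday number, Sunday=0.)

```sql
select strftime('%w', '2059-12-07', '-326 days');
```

3

First apply '-326 days': 2059-12-07 → 2059-01-15.
2059-01-15 is a Wednesday; with Sunday=0 that is 3.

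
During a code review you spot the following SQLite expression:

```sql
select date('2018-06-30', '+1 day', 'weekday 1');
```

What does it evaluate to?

2018-07-02

June 2018 has 30 days; 0 remain after the 30th, so 1 days reach 2018-07-01.
`weekday 1` advances to the next Monday; 2018-07-01 is a Sunday, so it moves forward to 2018-07-02.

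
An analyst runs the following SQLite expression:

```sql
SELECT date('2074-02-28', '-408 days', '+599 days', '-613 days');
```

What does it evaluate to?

2073-01-02

Applying '-408 days' to 2074-02-28: counting 408 days back gives 2073-01-16.
Applying '+599 days' to 2073-01-16: counting 599 days forward gives 2074-09-07.
Applying '-613 days' to 2074-09-07: counting 613 days back gives 2073-01-02.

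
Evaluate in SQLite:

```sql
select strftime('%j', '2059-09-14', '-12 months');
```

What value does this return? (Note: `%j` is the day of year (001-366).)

First apply '-12 months': 2059-09-14 → 2058-09-14.
Day-of-year for 2058-09-14: days since 2058-01-01 inclusive = 257, zero-padded to 257.

257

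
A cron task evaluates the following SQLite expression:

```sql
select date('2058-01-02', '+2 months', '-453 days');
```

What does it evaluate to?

2056-12-04

Adding +2 months to 2058-01-02 gives 2058-03-02.
Applying '-453 days' to 2058-03-02: counting 453 days back gives 2056-12-04.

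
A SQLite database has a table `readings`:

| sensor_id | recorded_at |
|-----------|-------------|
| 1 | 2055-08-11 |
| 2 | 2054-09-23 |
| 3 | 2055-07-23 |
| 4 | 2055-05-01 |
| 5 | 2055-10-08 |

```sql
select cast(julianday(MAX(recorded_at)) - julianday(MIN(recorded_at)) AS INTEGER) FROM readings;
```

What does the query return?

380

MIN = 2054-09-23, MAX = 2055-10-08.
7 days remain in September 2054 after the 23rd (30 − 23).
Full months from October 2054 through September 2055 contribute their day counts.
Then 8 days into October 2055.
Total: 7 + 31 + 30 + 31 + 31 + 28 + 31 + 30 + 31 + 30 + 31 + 31 + 30 + 8 = 380.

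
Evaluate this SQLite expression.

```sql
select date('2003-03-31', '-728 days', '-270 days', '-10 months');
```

1999-09-06

Applying '-728 days' to 2003-03-31: counting 728 days back gives 2001-04-02.
Applying '-270 days' to 2001-04-02: counting 270 days back gives 2000-07-06.
Adding -10 months to 2000-07-06 gives 1999-09-06.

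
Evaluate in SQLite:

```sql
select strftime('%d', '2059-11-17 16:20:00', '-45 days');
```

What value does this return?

First apply '-45 days': 2059-11-17 16:20:00 → 2059-10-03 16:20:00.
`%d` extracts the 2-digit day of month: 03.

03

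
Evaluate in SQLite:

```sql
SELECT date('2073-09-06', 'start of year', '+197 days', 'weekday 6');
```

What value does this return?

`start of year` rewinds 2073-09-06 to 2073-01-01.
Applying '+197 days' to 2073-01-01: counting 197 days forward gives 2073-07-17.
`weekday 6` advances to the next Saturday; 2073-07-17 is a Monday, so it moves forward to 2073-07-22.

2073-07-22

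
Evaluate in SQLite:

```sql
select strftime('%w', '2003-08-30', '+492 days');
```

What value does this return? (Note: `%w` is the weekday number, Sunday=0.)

First apply '+492 days': 2003-08-30 → 2005-01-03.
2005-01-03 is a Monday; with Sunday=0 that is 1.

1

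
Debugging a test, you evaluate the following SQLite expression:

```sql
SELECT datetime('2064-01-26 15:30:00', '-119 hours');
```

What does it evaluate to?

2064-01-21 16:30:00

-119 hours from 2064-01-26 15:30:00 is 2064-01-21 16:30:00 (crosses midnight).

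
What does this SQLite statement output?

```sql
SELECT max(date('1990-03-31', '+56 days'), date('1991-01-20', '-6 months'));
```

1990-07-20

date('1990-03-31', '+56 days') → 1990-05-26.
date('1991-01-20', '-6 months') → 1990-07-20.
Later of the two is 1990-07-20.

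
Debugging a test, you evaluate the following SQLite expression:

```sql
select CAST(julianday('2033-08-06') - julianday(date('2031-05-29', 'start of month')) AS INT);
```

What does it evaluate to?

`start of month` rewinds 2031-05-29 to 2031-05-01.
30 days remain in May 2031 after the 1st (31 − 1).
Full months from June 2031 through July 2033 contribute their day counts.
Then 6 days into August 2033.
Total: 30 + 30 + 31 + 31 + 30 + 31 + 30 + 31 + 31 + 29 + 31 + 30 + 31 + 30 + 31 + 31 + 30 + 31 + 30 + 31 + 31 + 28 + 31 + 30 + 31 + 30 + 31 + 6 = 828.

828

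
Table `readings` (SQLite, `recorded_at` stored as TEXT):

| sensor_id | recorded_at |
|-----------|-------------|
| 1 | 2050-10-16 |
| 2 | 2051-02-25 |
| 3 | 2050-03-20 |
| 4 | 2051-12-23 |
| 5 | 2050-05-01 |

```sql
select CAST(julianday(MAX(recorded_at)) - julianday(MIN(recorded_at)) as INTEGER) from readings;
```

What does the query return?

643

MIN = 2050-03-20, MAX = 2051-12-23.
11 days remain in March 2050 after the 20th (31 − 20).
Full months from April 2050 through November 2051 contribute their day counts.
Then 23 days into December 2051.
Total: 11 + 30 + 31 + 30 + 31 + 31 + 30 + 31 + 30 + 31 + 31 + 28 + 31 + 30 + 31 + 30 + 31 + 31 + 30 + 31 + 30 + 23 = 643.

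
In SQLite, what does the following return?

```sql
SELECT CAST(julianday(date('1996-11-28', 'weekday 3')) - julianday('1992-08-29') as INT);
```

`weekday 3` advances to the next Wednesday; 1996-11-28 is a Thursday, so it moves forward to 1996-12-04.
2 days remain in August 1992 after the 29th (31 − 29).
Full months from September 1992 through November 1996 contribute their day counts.
Then 4 days into December 1996.
Total: 2 + 30 + 31 + 30 + 31 + 31 + 28 + 31 + 30 + 31 + 30 + 31 + 31 + 30 + 31 + 30 + 31 + 31 + 28 + 31 + 30 + 31 + 30 + 31 + 31 + 30 + 31 + 30 + 31 + 31 + 28 + 31 + 30 + 31 + 30 + 31 + 31 + 30 + 31 + 30 + 31 + 31 + 29 + 31 + 30 + 31 + 30 + 31 + 31 + 30 + 31 + 30 + 4 = 1558.

1558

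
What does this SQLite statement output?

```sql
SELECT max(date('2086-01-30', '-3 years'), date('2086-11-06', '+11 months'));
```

2087-10-06

date('2086-01-30', '-3 years') → 2083-01-30.
date('2086-11-06', '+11 months') → 2087-10-06.
Later of the two is 2087-10-06.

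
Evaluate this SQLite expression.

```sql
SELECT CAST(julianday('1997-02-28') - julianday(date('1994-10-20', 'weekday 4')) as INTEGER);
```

862

`weekday 4` advances to the next Thursday; 1994-10-20 is already a Thursday, so it stays at 1994-10-20.
11 days remain in October 1994 after the 20th (31 − 20).
Full months from November 1994 through January 1997 contribute their day counts.
Then 28 days into February 1997.
Total: 11 + 30 + 31 + 31 + 28 + 31 + 30 + 31 + 30 + 31 + 31 + 30 + 31 + 30 + 31 + 31 + 29 + 31 + 30 + 31 + 30 + 31 + 31 + 30 + 31 + 30 + 31 + 31 + 28 = 862.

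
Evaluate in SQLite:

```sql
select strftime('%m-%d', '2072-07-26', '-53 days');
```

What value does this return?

06-03

First apply '-53 days': 2072-07-26 → 2072-06-03.
`%m-%d` extracts the month-day: 06-03.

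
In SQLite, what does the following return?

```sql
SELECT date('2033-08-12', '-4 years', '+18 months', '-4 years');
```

2027-02-12

Adding -4 years to 2033-08-12 gives 2029-08-12.
Adding +18 months to 2029-08-12 gives 2031-02-12.
Adding -4 years to 2031-02-12 gives 2027-02-12.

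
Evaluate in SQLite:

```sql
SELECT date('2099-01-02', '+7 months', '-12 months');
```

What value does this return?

2098-08-02

Adding +7 months to 2099-01-02 gives 2099-08-02.
Adding -12 months to 2099-08-02 gives 2098-08-02.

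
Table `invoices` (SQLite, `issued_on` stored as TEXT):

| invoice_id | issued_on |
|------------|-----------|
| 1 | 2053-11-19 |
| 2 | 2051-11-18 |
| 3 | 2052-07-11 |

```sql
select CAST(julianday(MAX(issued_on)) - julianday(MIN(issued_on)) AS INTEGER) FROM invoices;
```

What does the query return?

732

MIN = 2051-11-18, MAX = 2053-11-19.
12 days remain in November 2051 after the 18th (30 − 18).
Full months from December 2051 through October 2053 contribute their day counts.
Then 19 days into November 2053.
Total: 12 + 31 + 31 + 29 + 31 + 30 + 31 + 30 + 31 + 31 + 30 + 31 + 30 + 31 + 31 + 28 + 31 + 30 + 31 + 30 + 31 + 31 + 30 + 31 + 19 = 732.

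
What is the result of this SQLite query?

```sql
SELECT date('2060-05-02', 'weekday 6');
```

`weekday 6` advances to the next Saturday; 2060-05-02 is a Sunday, so it moves forward to 2060-05-08.

2060-05-08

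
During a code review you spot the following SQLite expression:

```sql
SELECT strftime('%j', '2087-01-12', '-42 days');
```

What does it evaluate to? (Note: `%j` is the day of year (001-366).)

335

First apply '-42 days': 2087-01-12 → 2086-12-01.
Day-of-year for 2086-12-01: days since 2086-01-01 inclusive = 335, zero-padded to 335.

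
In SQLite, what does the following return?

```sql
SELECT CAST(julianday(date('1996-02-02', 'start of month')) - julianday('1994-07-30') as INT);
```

`start of month` rewinds 1996-02-02 to 1996-02-01.
1 day remains in July 1994 after the 30th (31 − 30).
Full months from August 1994 through January 1996 contribute their day counts.
Then 1 day into February 1996.
Total: 1 + 31 + 30 + 31 + 30 + 31 + 31 + 28 + 31 + 30 + 31 + 30 + 31 + 31 + 30 + 31 + 30 + 31 + 31 + 1 = 551.

551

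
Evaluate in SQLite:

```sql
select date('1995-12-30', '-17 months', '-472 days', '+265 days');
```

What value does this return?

Adding -17 months to 1995-12-30 gives 1994-07-30.
Applying '-472 days' to 1994-07-30: counting 472 days back gives 1993-04-14.
Applying '+265 days' to 1993-04-14: counting 265 days forward gives 1994-01-04.

1994-01-04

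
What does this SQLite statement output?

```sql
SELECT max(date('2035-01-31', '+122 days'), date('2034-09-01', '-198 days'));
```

date('2035-01-31', '+122 days') → 2035-06-02.
date('2034-09-01', '-198 days') → 2034-02-15.
Later of the two is 2035-06-02.

2035-06-02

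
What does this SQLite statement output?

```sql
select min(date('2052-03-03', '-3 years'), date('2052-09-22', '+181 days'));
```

2049-03-03

date('2052-03-03', '-3 years') → 2049-03-03.
date('2052-09-22', '+181 days') → 2053-03-22.
Earlier of the two is 2049-03-03.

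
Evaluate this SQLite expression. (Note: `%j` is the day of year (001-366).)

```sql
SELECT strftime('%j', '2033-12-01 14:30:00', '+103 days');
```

073

First apply '+103 days': 2033-12-01 14:30:00 → 2034-03-14 14:30:00.
Day-of-year for 2034-03-14: days since 2034-01-01 inclusive = 73, zero-padded to 073.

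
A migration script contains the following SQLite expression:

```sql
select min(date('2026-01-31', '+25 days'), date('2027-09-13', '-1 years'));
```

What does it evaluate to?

date('2026-01-31', '+25 days') → 2026-02-25.
date('2027-09-13', '-1 years') → 2026-09-13.
Earlier of the two is 2026-02-25.

2026-02-25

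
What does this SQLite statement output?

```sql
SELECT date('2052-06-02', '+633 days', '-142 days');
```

Applying '+633 days' to 2052-06-02: counting 633 days forward gives 2054-02-25.
Applying '-142 days' to 2054-02-25: counting 142 days back gives 2053-10-06.

2053-10-06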